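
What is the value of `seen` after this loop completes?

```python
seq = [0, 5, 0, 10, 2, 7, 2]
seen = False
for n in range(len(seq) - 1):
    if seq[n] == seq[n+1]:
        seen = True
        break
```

Let's trace through this code step by step.

Initialize: seq = [0, 5, 0, 10, 2, 7, 2]
Initialize: seen = False
Entering loop: for n in range(len(seq) - 1):
After iteration 1: n = 0, seen = False
After iteration 2: n = 1, seen = False
After iteration 3: n = 2, seen = False
After iteration 4: n = 3, seen = False
After iteration 5: n = 4, seen = False
After iteration 6: n = 5, seen = False
Loop ends.

Final answer: False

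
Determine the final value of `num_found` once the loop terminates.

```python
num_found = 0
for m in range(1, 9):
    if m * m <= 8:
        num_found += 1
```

Let's trace through this code step by step.

Initialize: num_found = 0
Entering loop: for m in range(1, 9):
After iteration 1: m = 1, num_found = 1
After iteration 2: m = 2, num_found = 2
After iteration 3: m = 3, num_found = 2
After iteration 4: m = 4, num_found = 2
After iteration 5: m = 5, num_found = 2
After iteration 6: m = 6, num_found = 2
After iteration 7: m = 7, num_found = 2
After iteration 8: m = 8, num_found = 2
Loop ends.

Final answer: 2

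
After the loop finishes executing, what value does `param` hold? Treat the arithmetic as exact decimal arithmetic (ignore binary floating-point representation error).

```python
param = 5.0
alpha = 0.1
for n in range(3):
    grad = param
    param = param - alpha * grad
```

Let's trace through this code step by step.

Initialize: param = 5.0
Initialize: alpha = 0.1
Entering loop: for n in range(3):
After iteration 1: n = 0, param = 4.5, grad = 5.0
After iteration 2: n = 1, param = 4.05, grad = 4.5
After iteration 3: n = 2, param = 3.645, grad = 4.05
Loop ends.

Final answer: 3.645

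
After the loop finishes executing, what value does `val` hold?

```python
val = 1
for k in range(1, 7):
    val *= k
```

Let's trace through this code step by step.

Initialize: val = 1
Entering loop: for k in range(1, 7):
After iteration 1: k = 1, val = 1
After iteration 2: k = 2, val = 2
After iteration 3: k = 3, val = 6
After iteration 4: k = 4, val = 24
After iteration 5: k = 5, val = 120
After iteration 6: k = 6, val = 720
Loop ends.

Final answer: 720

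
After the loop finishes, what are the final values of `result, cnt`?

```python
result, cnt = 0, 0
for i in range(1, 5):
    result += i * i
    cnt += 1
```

Let's trace through this code step by step.

Initialize: result = 0
Initialize: cnt = 0
Entering loop: for i in range(1, 5):
After iteration 1: i = 1, result = 1, cnt = 1
After iteration 2: i = 2, result = 5, cnt = 2
After iteration 3: i = 3, result = 14, cnt = 3
After iteration 4: i = 4, result = 30, cnt = 4
Loop ends.

Final answer: 30, 4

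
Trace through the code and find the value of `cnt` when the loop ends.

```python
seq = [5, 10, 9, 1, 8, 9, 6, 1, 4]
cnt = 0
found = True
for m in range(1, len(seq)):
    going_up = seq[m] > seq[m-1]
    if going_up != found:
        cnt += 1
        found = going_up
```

Let's trace through this code step by step.

Initialize: seq = [5, 10, 9, 1, 8, 9, 6, 1, 4]
Initialize: cnt = 0
Initialize: found = True
Entering loop: for m in range(1, len(seq)):
After iteration 1: m = 1, cnt = 0, found = True, going_up = True
After iteration 2: m = 2, cnt = 1, found = False, going_up = False
After iteration 3: m = 3, cnt = 1, found = False, going_up = False
After iteration 4: m = 4, cnt = 2, found = True, going_up = True
After iteration 5: m = 5, cnt = 2, found = True, going_up = True
After iteration 6: m = 6, cnt = 3, found = False, going_up = False
After iteration 7: m = 7, cnt = 3, found = False, going_up = False
After iteration 8: m = 8, cnt = 4, found = True, going_up = True
Loop ends.

Final answer: 4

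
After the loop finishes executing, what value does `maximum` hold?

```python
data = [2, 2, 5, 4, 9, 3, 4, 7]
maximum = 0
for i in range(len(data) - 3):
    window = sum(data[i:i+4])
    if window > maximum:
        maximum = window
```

Let's trace through this code step by step.

Initialize: data = [2, 2, 5, 4, 9, 3, 4, 7]
Initialize: maximum = 0
Entering loop: for i in range(len(data) - 3):
After iteration 1: i = 0, maximum = 13, window = 13
After iteration 2: i = 1, maximum = 20, window = 20
After iteration 3: i = 2, maximum = 21, window = 21
After iteration 4: i = 3, maximum = 21, window = 20
After iteration 5: i = 4, maximum = 23, window = 23
Loop ends.

Final answer: 23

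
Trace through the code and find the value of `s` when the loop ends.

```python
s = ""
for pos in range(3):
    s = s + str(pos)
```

Let's trace through this code step by step.

Initialize: s = ''
Entering loop: for pos in range(3):
After iteration 1: pos = 0, s = '0'
After iteration 2: pos = 1, s = '01'
After iteration 3: pos = 2, s = '012'
Loop ends.

Final answer: '012'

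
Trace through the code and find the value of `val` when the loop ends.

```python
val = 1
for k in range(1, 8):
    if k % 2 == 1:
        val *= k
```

Let's trace through this code step by step.

Initialize: val = 1
Entering loop: for k in range(1, 8):
After iteration 1: k = 1, val = 1
After iteration 2: k = 2, val = 1
After iteration 3: k = 3, val = 3
After iteration 4: k = 4, val = 3
After iteration 5: k = 5, val = 15
After iteration 6: k = 6, val = 15
After iteration 7: k = 7, val = 105
Loop ends.

Final answer: 105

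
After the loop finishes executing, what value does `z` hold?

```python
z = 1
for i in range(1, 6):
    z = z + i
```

Let's trace through this code step by step.

Initialize: z = 1
Entering loop: for i in range(1, 6):
After iteration 1: i = 1, z = 2
After iteration 2: i = 2, z = 4
After iteration 3: i = 3, z = 7
After iteration 4: i = 4, z = 11
After iteration 5: i = 5, z = 16
Loop ends.

Final answer: 16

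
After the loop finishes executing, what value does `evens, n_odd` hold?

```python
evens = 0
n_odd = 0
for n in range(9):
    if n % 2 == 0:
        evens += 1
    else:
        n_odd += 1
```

Let's trace through this code step by step.

Initialize: evens = 0
Initialize: n_odd = 0
Entering loop: for n in range(9):
After iteration 1: n = 0, evens = 1, n_odd = 0
After iteration 2: n = 1, evens = 1, n_odd = 1
After iteration 3: n = 2, evens = 2, n_odd = 1
After iteration 4: n = 3, evens = 2, n_odd = 2
After iteration 5: n = 4, evens = 3, n_odd = 2
After iteration 6: n = 5, evens = 3, n_odd = 3
After iteration 7: n = 6, evens = 4, n_odd = 3
After iteration 8: n = 7, evens = 4, n_odd = 4
After iteration 9: n = 8, evens = 5, n_odd = 4
Loop ends.

Final answer: 5, 4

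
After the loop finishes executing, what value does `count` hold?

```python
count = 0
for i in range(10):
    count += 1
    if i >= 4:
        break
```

Let's trace through this code step by step.

Initialize: count = 0
Entering loop: for i in range(10):
After iteration 1: i = 0, count = 1
After iteration 2: i = 1, count = 2
After iteration 3: i = 2, count = 3
After iteration 4: i = 3, count = 4
After iteration 5: i = 4, count = 5
Loop ends.

Final answer: 5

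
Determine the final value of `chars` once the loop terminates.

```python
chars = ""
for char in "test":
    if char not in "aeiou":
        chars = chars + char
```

Let's trace through this code step by step.

Initialize: chars = ''
Entering loop: for char in "test":
After iteration 1: char = 't', chars = 't'
After iteration 2: char = 'e', chars = 't'
After iteration 3: char = 's', chars = 'ts'
After iteration 4: char = 't', chars = 'tst'
Loop ends.

Final answer: 'tst'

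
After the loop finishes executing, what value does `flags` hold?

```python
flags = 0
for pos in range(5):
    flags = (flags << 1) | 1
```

Let's trace through this code step by step.

Initialize: flags = 0
Entering loop: for pos in range(5):
After iteration 1: pos = 0, flags = 1
After iteration 2: pos = 1, flags = 3
After iteration 3: pos = 2, flags = 7
After iteration 4: pos = 3, flags = 15
After iteration 5: pos = 4, flags = 31
Loop ends.

Final answer: 31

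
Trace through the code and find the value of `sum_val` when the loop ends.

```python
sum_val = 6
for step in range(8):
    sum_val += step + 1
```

Let's trace through this code step by step.

Initialize: sum_val = 6
Entering loop: for step in range(8):
After iteration 1: step = 0, sum_val = 7
After iteration 2: step = 1, sum_val = 9
After iteration 3: step = 2, sum_val = 12
After iteration 4: step = 3, sum_val = 16
After iteration 5: step = 4, sum_val = 21
After iteration 6: step = 5, sum_val = 27
After iteration 7: step = 6, sum_val = 34
After iteration 8: step = 7, sum_val = 42
Loop ends.

Final answer: 42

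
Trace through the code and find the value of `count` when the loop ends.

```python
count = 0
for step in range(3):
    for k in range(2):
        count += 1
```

Let's trace through this code step by step.

Initialize: count = 0
Entering loop: for step in range(3):
After iteration 1: step = 0, count = 2
After iteration 2: step = 1, count = 4
After iteration 3: step = 2, count = 6
Loop ends.

Final answer: 6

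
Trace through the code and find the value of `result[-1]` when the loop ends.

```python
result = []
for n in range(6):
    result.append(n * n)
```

Let's trace through this code step by step.

Initialize: result = []
Entering loop: for n in range(6):
After iteration 1: n = 0, result = [0]
After iteration 2: n = 1, result = [0, 1]
After iteration 3: n = 2, result = [0, 1, 4]
After iteration 4: n = 3, result = [0, 1, 4, 9]
After iteration 5: n = 4, result = [0, 1, 4, 9, 16]
After iteration 6: n = 5, result = [0, 1, 4, 9, 16, 25]
Loop ends.
result[-1] = 25

Final answer: 25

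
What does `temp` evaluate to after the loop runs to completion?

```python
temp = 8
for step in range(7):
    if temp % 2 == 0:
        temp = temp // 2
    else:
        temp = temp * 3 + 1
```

Let's trace through this code step by step.

Initialize: temp = 8
Entering loop: for step in range(7):
After iteration 1: step = 0, temp = 4
After iteration 2: step = 1, temp = 2
After iteration 3: step = 2, temp = 1
After iteration 4: step = 3, temp = 4
After iteration 5: step = 4, temp = 2
After iteration 6: step = 5, temp = 1
After iteration 7: step = 6, temp = 4
Loop ends.

Final answer: 4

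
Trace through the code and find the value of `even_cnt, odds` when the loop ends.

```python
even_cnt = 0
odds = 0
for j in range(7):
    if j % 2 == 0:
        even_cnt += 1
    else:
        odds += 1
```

Let's trace through this code step by step.

Initialize: even_cnt = 0
Initialize: odds = 0
Entering loop: for j in range(7):
After iteration 1: j = 0, even_cnt = 1, odds = 0
After iteration 2: j = 1, even_cnt = 1, odds = 1
After iteration 3: j = 2, even_cnt = 2, odds = 1
After iteration 4: j = 3, even_cnt = 2, odds = 2
After iteration 5: j = 4, even_cnt = 3, odds = 2
After iteration 6: j = 5, even_cnt = 3, odds = 3
After iteration 7: j = 6, even_cnt = 4, odds = 3
Loop ends.

Final answer: 4, 3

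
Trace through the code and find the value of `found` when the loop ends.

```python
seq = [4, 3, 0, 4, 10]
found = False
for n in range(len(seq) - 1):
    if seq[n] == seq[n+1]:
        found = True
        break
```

Let's trace through this code step by step.

Initialize: seq = [4, 3, 0, 4, 10]
Initialize: found = False
Entering loop: for n in range(len(seq) - 1):
After iteration 1: n = 0, found = False
After iteration 2: n = 1, found = False
After iteration 3: n = 2, found = False
After iteration 4: n = 3, found = False
Loop ends.

Final answer: False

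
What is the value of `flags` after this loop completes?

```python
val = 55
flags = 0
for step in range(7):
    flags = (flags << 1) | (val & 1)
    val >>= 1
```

Let's trace through this code step by step.

Initialize: val = 55
Initialize: flags = 0
Entering loop: for step in range(7):
After iteration 1: step = 0, val = 27, flags = 1
After iteration 2: step = 1, val = 13, flags = 3
After iteration 3: step = 2, val = 6, flags = 7
After iteration 4: step = 3, val = 3, flags = 14
After iteration 5: step = 4, val = 1, flags = 29
After iteration 6: step = 5, val = 0, flags = 59
After iteration 7: step = 6, val = 0, flags = 118
Loop ends.

Final answer: 118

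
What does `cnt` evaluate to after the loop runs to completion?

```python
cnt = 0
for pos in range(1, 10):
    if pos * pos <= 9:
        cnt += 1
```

Let's trace through this code step by step.

Initialize: cnt = 0
Entering loop: for pos in range(1, 10):
After iteration 1: pos = 1, cnt = 1
After iteration 2: pos = 2, cnt = 2
After iteration 3: pos = 3, cnt = 3
After iteration 4: pos = 4, cnt = 3
After iteration 5: pos = 5, cnt = 3
After iteration 6: pos = 6, cnt = 3
After iteration 7: pos = 7, cnt = 3
After iteration 8: pos = 8, cnt = 3
After iteration 9: pos = 9, cnt = 3
Loop ends.

Final answer: 3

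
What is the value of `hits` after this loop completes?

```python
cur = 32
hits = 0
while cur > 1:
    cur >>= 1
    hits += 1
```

Let's trace through this code step by step.

Initialize: cur = 32
Initialize: hits = 0
Entering loop: while cur > 1:
After iteration 1: cur = 16, hits = 1
After iteration 2: cur = 8, hits = 2
After iteration 3: cur = 4, hits = 3
After iteration 4: cur = 2, hits = 4
After iteration 5: cur = 1, hits = 5
Loop ends.

Final answer: 5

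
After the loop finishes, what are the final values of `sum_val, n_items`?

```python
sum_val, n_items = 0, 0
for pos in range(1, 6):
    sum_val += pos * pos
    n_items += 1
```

Let's trace through this code step by step.

Initialize: sum_val = 0
Initialize: n_items = 0
Entering loop: for pos in range(1, 6):
After iteration 1: pos = 1, sum_val = 1, n_items = 1
After iteration 2: pos = 2, sum_val = 5, n_items = 2
After iteration 3: pos = 3, sum_val = 14, n_items = 3
After iteration 4: pos = 4, sum_val = 30, n_items = 4
After iteration 5: pos = 5, sum_val = 55, n_items = 5
Loop ends.

Final answer: 55, 5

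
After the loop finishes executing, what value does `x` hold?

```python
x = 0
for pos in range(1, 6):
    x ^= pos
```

Let's trace through this code step by step.

Initialize: x = 0
Entering loop: for pos in range(1, 6):
After iteration 1: pos = 1, x = 1
After iteration 2: pos = 2, x = 3
After iteration 3: pos = 3, x = 0
After iteration 4: pos = 4, x = 4
After iteration 5: pos = 5, x = 1
Loop ends.

Final answer: 1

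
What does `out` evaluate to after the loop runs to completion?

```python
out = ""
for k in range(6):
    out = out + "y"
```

Let's trace through this code step by step.

Initialize: out = ''
Entering loop: for k in range(6):
After iteration 1: k = 0, out = 'y'
After iteration 2: k = 1, out = 'yy'
After iteration 3: k = 2, out = 'yyy'
After iteration 4: k = 3, out = 'yyyy'
After iteration 5: k = 4, out = 'yyyyy'
After iteration 6: k = 5, out = 'yyyyyy'
Loop ends.

Final answer: 'yyyyyy'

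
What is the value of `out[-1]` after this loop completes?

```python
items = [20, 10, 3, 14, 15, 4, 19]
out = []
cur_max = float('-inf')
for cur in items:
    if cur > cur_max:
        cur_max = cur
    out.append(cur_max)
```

Let's trace through this code step by step.

Initialize: items = [20, 10, 3, 14, 15, 4, 19]
Initialize: out = []
Initialize: cur_max = -inf
Entering loop: for cur in items:
After iteration 1: cur = 20, out = [20], cur_max = 20
After iteration 2: cur = 10, out = [20, 20], cur_max = 20
After iteration 3: cur = 3, out = [20, 20, 20], cur_max = 20
After iteration 4: cur = 14, out = [20, 20, 20, 20], cur_max = 20
After iteration 5: cur = 15, out = [20, 20, 20, 20, 20], cur_max = 20
After iteration 6: cur = 4, out = [20, 20, 20, 20, 20, 20], cur_max = 20
After iteration 7: cur = 19, out = [20, 20, 20, 20, 20, 20, 20], cur_max = 20
Loop ends.
out[-1] = 20

Final answer: 20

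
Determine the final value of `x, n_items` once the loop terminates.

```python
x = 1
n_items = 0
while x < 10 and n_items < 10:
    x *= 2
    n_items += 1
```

Let's trace through this code step by step.

Initialize: x = 1
Initialize: n_items = 0
Entering loop: while x < 10 and n_items < 10:
After iteration 1: x = 2, n_items = 1
After iteration 2: x = 4, n_items = 2
After iteration 3: x = 8, n_items = 3
After iteration 4: x = 16, n_items = 4
Loop ends.

Final answer: 16, 4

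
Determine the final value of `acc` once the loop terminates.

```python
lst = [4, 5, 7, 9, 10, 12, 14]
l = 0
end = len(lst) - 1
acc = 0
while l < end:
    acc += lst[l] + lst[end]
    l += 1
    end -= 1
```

Let's trace through this code step by step.

Initialize: lst = [4, 5, 7, 9, 10, 12, 14]
Initialize: l = 0
Initialize: end = 6
Initialize: acc = 0
Entering loop: while l < end:
After iteration 1: l = 1, end = 5, acc = 18
After iteration 2: l = 2, end = 4, acc = 35
After iteration 3: l = 3, end = 3, acc = 52
Loop ends.

Final answer: 52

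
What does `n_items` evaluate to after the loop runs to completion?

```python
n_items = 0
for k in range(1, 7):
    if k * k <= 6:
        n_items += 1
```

Let's trace through this code step by step.

Initialize: n_items = 0
Entering loop: for k in range(1, 7):
After iteration 1: k = 1, n_items = 1
After iteration 2: k = 2, n_items = 2
After iteration 3: k = 3, n_items = 2
After iteration 4: k = 4, n_items = 2
After iteration 5: k = 5, n_items = 2
After iteration 6: k = 6, n_items = 2
Loop ends.

Final answer: 2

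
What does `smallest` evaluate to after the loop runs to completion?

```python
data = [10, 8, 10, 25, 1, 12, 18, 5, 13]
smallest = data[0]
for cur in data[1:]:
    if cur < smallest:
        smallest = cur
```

Let's trace through this code step by step.

Initialize: data = [10, 8, 10, 25, 1, 12, 18, 5, 13]
Initialize: smallest = 10
Entering loop: for cur in data[1:]:
After iteration 1: cur = 8, smallest = 8
After iteration 2: cur = 10, smallest = 8
After iteration 3: cur = 25, smallest = 8
After iteration 4: cur = 1, smallest = 1
After iteration 5: cur = 12, smallest = 1
After iteration 6: cur = 18, smallest = 1
After iteration 7: cur = 5, smallest = 1
After iteration 8: cur = 13, smallest = 1
Loop ends.

Final answer: 1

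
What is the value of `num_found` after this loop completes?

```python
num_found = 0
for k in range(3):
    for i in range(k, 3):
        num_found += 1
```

Let's trace through this code step by step.

Initialize: num_found = 0
Entering loop: for k in range(3):
After iteration 1: k = 0, num_found = 3
After iteration 2: k = 1, num_found = 5
After iteration 3: k = 2, num_found = 6
Loop ends.

Final answer: 6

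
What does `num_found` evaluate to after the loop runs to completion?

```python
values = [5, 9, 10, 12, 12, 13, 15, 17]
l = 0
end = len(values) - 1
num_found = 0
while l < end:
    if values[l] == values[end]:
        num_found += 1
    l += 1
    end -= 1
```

Let's trace through this code step by step.

Initialize: values = [5, 9, 10, 12, 12, 13, 15, 17]
Initialize: l = 0
Initialize: end = 7
Initialize: num_found = 0
Entering loop: while l < end:
After iteration 1: l = 1, end = 6, num_found = 0
After iteration 2: l = 2, end = 5, num_found = 0
After iteration 3: l = 3, end = 4, num_found = 0
After iteration 4: l = 4, end = 3, num_found = 1
Loop ends.

Final answer: 1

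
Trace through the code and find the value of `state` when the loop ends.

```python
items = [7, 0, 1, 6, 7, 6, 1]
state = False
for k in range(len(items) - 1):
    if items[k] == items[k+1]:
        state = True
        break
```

Let's trace through this code step by step.

Initialize: items = [7, 0, 1, 6, 7, 6, 1]
Initialize: state = False
Entering loop: for k in range(len(items) - 1):
After iteration 1: k = 0, state = False
After iteration 2: k = 1, state = False
After iteration 3: k = 2, state = False
After iteration 4: k = 3, state = False
After iteration 5: k = 4, state = False
After iteration 6: k = 5, state = False
Loop ends.

Final answer: False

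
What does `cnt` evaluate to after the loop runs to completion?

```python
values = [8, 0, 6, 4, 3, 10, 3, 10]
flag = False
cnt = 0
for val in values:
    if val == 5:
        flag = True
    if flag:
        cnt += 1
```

Let's trace through this code step by step.

Initialize: values = [8, 0, 6, 4, 3, 10, 3, 10]
Initialize: flag = False
Initialize: cnt = 0
Entering loop: for val in values:
After iteration 1: val = 8, cnt = 0
After iteration 2: val = 0, cnt = 0
After iteration 3: val = 6, cnt = 0
After iteration 4: val = 4, cnt = 0
After iteration 5: val = 3, cnt = 0
After iteration 6: val = 10, cnt = 0
After iteration 7: val = 3, cnt = 0
After iteration 8: val = 10, cnt = 0
Loop ends.

Final answer: 0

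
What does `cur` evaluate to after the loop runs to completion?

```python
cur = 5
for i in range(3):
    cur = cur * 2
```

Let's trace through this code step by step.

Initialize: cur = 5
Entering loop: for i in range(3):
After iteration 1: i = 0, cur = 10
After iteration 2: i = 1, cur = 20
After iteration 3: i = 2, cur = 40
Loop ends.

Final answer: 40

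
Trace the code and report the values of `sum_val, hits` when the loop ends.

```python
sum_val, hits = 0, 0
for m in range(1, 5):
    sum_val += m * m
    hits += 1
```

Let's trace through this code step by step.

Initialize: sum_val = 0
Initialize: hits = 0
Entering loop: for m in range(1, 5):
After iteration 1: m = 1, sum_val = 1, hits = 1
After iteration 2: m = 2, sum_val = 5, hits = 2
After iteration 3: m = 3, sum_val = 14, hits = 3
After iteration 4: m = 4, sum_val = 30, hits = 4
Loop ends.

Final answer: 30, 4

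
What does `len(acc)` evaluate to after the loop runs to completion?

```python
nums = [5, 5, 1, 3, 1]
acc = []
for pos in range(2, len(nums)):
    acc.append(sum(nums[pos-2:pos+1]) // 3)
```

Let's trace through this code step by step.

Initialize: nums = [5, 5, 1, 3, 1]
Initialize: acc = []
Entering loop: for pos in range(2, len(nums)):
After iteration 1: pos = 2, acc = [3]
After iteration 2: pos = 3, acc = [3, 3]
After iteration 3: pos = 4, acc = [3, 3, 1]
Loop ends.
len(acc) = 3

Final answer: 3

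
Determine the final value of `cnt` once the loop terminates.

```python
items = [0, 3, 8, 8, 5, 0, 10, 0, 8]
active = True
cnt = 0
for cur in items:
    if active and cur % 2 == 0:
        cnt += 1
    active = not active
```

Let's trace through this code step by step.

Initialize: items = [0, 3, 8, 8, 5, 0, 10, 0, 8]
Initialize: active = True
Initialize: cnt = 0
Entering loop: for cur in items:
After iteration 1: cur = 0, active = False, cnt = 1
After iteration 2: cur = 3, active = True, cnt = 1
After iteration 3: cur = 8, active = False, cnt = 2
After iteration 4: cur = 8, active = True, cnt = 2
After iteration 5: cur = 5, active = False, cnt = 2
After iteration 6: cur = 0, active = True, cnt = 2
After iteration 7: cur = 10, active = False, cnt = 3
After iteration 8: cur = 0, active = True, cnt = 3
After iteration 9: cur = 8, active = False, cnt = 4
Loop ends.

Final answer: 4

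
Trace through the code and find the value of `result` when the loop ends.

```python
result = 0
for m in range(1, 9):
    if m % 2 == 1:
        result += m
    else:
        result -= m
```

Let's trace through this code step by step.

Initialize: result = 0
Entering loop: for m in range(1, 9):
After iteration 1: m = 1, result = 1
After iteration 2: m = 2, result = -1
After iteration 3: m = 3, result = 2
After iteration 4: m = 4, result = -2
After iteration 5: m = 5, result = 3
After iteration 6: m = 6, result = -3
After iteration 7: m = 7, result = 4
After iteration 8: m = 8, result = -4
Loop ends.

Final answer: -4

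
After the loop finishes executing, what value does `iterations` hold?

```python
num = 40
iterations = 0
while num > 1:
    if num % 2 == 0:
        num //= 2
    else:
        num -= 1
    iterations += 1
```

Let's trace through this code step by step.

Initialize: num = 40
Initialize: iterations = 0
Entering loop: while num > 1:
After iteration 1: num = 20, iterations = 1
After iteration 2: num = 10, iterations = 2
After iteration 3: num = 5, iterations = 3
After iteration 4: num = 4, iterations = 4
After iteration 5: num = 2, iterations = 5
After iteration 6: num = 1, iterations = 6
Loop ends.

Final answer: 6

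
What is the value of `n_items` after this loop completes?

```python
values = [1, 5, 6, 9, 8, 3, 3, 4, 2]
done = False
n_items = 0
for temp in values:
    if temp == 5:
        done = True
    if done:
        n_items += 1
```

Let's trace through this code step by step.

Initialize: values = [1, 5, 6, 9, 8, 3, 3, 4, 2]
Initialize: done = False
Initialize: n_items = 0
Entering loop: for temp in values:
After iteration 1: temp = 1, done = False, n_items = 0
After iteration 2: temp = 5, done = True, n_items = 1
After iteration 3: temp = 6, done = True, n_items = 2
After iteration 4: temp = 9, done = True, n_items = 3
After iteration 5: temp = 8, done = True, n_items = 4
After iteration 6: temp = 3, done = True, n_items = 5
After iteration 7: temp = 3, done = True, n_items = 6
After iteration 8: temp = 4, done = True, n_items = 7
After iteration 9: temp = 2, done = True, n_items = 8
Loop ends.

Final answer: 8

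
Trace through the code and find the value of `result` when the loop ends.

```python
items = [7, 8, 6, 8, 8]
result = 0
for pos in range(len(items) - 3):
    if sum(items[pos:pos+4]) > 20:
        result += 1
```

Let's trace through this code step by step.

Initialize: items = [7, 8, 6, 8, 8]
Initialize: result = 0
Entering loop: for pos in range(len(items) - 3):
After iteration 1: pos = 0, result = 1
After iteration 2: pos = 1, result = 2
Loop ends.

Final answer: 2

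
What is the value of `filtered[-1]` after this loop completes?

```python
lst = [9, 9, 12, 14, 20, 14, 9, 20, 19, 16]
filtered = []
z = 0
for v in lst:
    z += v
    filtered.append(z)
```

Let's trace through this code step by step.

Initialize: lst = [9, 9, 12, 14, 20, 14, 9, 20, 19, 16]
Initialize: filtered = []
Initialize: z = 0
Entering loop: for v in lst:
After iteration 1: v = 9, filtered = [9], z = 9
After iteration 2: v = 9, filtered = [9, 18], z = 18
After iteration 3: v = 12, filtered = [9, 18, 30], z = 30
After iteration 4: v = 14, filtered = [9, 18, 30, 44], z = 44
After iteration 5: v = 20, filtered = [9, 18, 30, 44, 64], z = 64
After iteration 6: v = 14, filtered = [9, 18, 30, 44, 64, 78], z = 78
After iteration 7: v = 9, filtered = [9, 18, 30, 44, 64, 78, 87], z = 87
After iteration 8: v = 20, filtered = [9, 18, 30, 44, 64, 78, 87, 107], z = 107
After iteration 9: v = 19, filtered = [9, 18, 30, 44, 64, 78, 87, 107, 126], z = 126
After iteration 10: v = 16, filtered = [9, 18, 30, 44, 64, 78, 87, 107, 126, 142], z = 142
Loop ends.
filtered[-1] = 142

Final answer: 142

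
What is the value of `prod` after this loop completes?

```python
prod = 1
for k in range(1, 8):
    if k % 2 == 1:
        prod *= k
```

Let's trace through this code step by step.

Initialize: prod = 1
Entering loop: for k in range(1, 8):
After iteration 1: k = 1, prod = 1
After iteration 2: k = 2, prod = 1
After iteration 3: k = 3, prod = 3
After iteration 4: k = 4, prod = 3
After iteration 5: k = 5, prod = 15
After iteration 6: k = 6, prod = 15
After iteration 7: k = 7, prod = 105
Loop ends.

Final answer: 105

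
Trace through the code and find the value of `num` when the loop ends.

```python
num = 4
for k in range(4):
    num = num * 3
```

Let's trace through this code step by step.

Initialize: num = 4
Entering loop: for k in range(4):
After iteration 1: k = 0, num = 12
After iteration 2: k = 1, num = 36
After iteration 3: k = 2, num = 108
After iteration 4: k = 3, num = 324
Loop ends.

Final answer: 324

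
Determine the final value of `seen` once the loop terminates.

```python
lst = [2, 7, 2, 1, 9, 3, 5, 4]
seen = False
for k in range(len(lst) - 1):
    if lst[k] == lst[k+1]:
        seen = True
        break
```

Let's trace through this code step by step.

Initialize: lst = [2, 7, 2, 1, 9, 3, 5, 4]
Initialize: seen = False
Entering loop: for k in range(len(lst) - 1):
After iteration 1: k = 0, seen = False
After iteration 2: k = 1, seen = False
After iteration 3: k = 2, seen = False
After iteration 4: k = 3, seen = False
After iteration 5: k = 4, seen = False
After iteration 6: k = 5, seen = False
After iteration 7: k = 6, seen = False
Loop ends.

Final answer: False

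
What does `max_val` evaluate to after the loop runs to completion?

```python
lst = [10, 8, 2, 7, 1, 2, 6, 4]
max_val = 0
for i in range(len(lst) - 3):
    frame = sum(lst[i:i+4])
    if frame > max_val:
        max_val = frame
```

Let's trace through this code step by step.

Initialize: lst = [10, 8, 2, 7, 1, 2, 6, 4]
Initialize: max_val = 0
Entering loop: for i in range(len(lst) - 3):
After iteration 1: i = 0, max_val = 27, frame = 27
After iteration 2: i = 1, max_val = 27, frame = 18
After iteration 3: i = 2, max_val = 27, frame = 12
After iteration 4: i = 3, max_val = 27, frame = 16
After iteration 5: i = 4, max_val = 27, frame = 13
Loop ends.

Final answer: 27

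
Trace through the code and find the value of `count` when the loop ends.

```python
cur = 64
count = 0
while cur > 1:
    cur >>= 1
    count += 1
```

Let's trace through this code step by step.

Initialize: cur = 64
Initialize: count = 0
Entering loop: while cur > 1:
After iteration 1: cur = 32, count = 1
After iteration 2: cur = 16, count = 2
After iteration 3: cur = 8, count = 3
After iteration 4: cur = 4, count = 4
After iteration 5: cur = 2, count = 5
After iteration 6: cur = 1, count = 6
Loop ends.

Final answer: 6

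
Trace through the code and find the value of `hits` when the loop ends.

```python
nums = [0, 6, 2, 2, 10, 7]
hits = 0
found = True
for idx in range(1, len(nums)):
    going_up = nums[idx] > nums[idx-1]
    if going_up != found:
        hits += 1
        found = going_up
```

Let's trace through this code step by step.

Initialize: nums = [0, 6, 2, 2, 10, 7]
Initialize: hits = 0
Initialize: found = True
Entering loop: for idx in range(1, len(nums)):
After iteration 1: idx = 1, hits = 0, found = True, going_up = True
After iteration 2: idx = 2, hits = 1, found = False, going_up = False
After iteration 3: idx = 3, hits = 1, found = False, going_up = False
After iteration 4: idx = 4, hits = 2, found = True, going_up = True
After iteration 5: idx = 5, hits = 3, found = False, going_up = False
Loop ends.

Final answer: 3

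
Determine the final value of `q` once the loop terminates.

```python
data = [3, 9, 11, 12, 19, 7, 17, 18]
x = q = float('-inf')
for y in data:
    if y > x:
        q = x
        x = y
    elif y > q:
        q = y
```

Let's trace through this code step by step.

Initialize: data = [3, 9, 11, 12, 19, 7, 17, 18]
Initialize: x = -inf
Initialize: q = -inf
Entering loop: for y in data:
After iteration 1: y = 3, x = 3, q = -inf
After iteration 2: y = 9, x = 9, q = 3
After iteration 3: y = 11, x = 11, q = 9
After iteration 4: y = 12, x = 12, q = 11
After iteration 5: y = 19, x = 19, q = 12
After iteration 6: y = 7, x = 19, q = 12
After iteration 7: y = 17, x = 19, q = 17
After iteration 8: y = 18, x = 19, q = 18
Loop ends.

Final answer: 18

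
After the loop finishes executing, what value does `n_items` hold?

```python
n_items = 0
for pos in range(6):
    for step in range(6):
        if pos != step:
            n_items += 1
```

Let's trace through this code step by step.

Initialize: n_items = 0
Entering loop: for pos in range(6):
After iteration 1: pos = 0, n_items = 5
After iteration 2: pos = 1, n_items = 10
After iteration 3: pos = 2, n_items = 15
After iteration 4: pos = 3, n_items = 20
After iteration 5: pos = 4, n_items = 25
After iteration 6: pos = 5, n_items = 30
Loop ends.

Final answer: 30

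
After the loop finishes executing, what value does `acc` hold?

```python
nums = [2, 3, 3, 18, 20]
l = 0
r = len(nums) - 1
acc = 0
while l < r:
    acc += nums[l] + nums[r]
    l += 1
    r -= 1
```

Let's trace through this code step by step.

Initialize: nums = [2, 3, 3, 18, 20]
Initialize: l = 0
Initialize: r = 4
Initialize: acc = 0
Entering loop: while l < r:
After iteration 1: l = 1, r = 3, acc = 22
After iteration 2: l = 2, r = 2, acc = 43
Loop ends.

Final answer: 43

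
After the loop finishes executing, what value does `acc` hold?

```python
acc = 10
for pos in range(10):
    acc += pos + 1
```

Let's trace through this code step by step.

Initialize: acc = 10
Entering loop: for pos in range(10):
After iteration 1: pos = 0, acc = 11
After iteration 2: pos = 1, acc = 13
After iteration 3: pos = 2, acc = 16
After iteration 4: pos = 3, acc = 20
After iteration 5: pos = 4, acc = 25
After iteration 6: pos = 5, acc = 31
After iteration 7: pos = 6, acc = 38
After iteration 8: pos = 7, acc = 46
After iteration 9: pos = 8, acc = 55
After iteration 10: pos = 9, acc = 65
Loop ends.

Final answer: 65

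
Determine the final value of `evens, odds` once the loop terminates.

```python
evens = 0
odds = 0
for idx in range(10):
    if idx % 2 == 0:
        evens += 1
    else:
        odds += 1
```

Let's trace through this code step by step.

Initialize: evens = 0
Initialize: odds = 0
Entering loop: for idx in range(10):
After iteration 1: idx = 0, evens = 1, odds = 0
After iteration 2: idx = 1, evens = 1, odds = 1
After iteration 3: idx = 2, evens = 2, odds = 1
After iteration 4: idx = 3, evens = 2, odds = 2
After iteration 5: idx = 4, evens = 3, odds = 2
After iteration 6: idx = 5, evens = 3, odds = 3
After iteration 7: idx = 6, evens = 4, odds = 3
After iteration 8: idx = 7, evens = 4, odds = 4
After iteration 9: idx = 8, evens = 5, odds = 4
After iteration 10: idx = 9, evens = 5, odds = 5
Loop ends.

Final answer: 5, 5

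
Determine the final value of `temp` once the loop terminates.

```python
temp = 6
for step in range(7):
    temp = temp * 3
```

Let's trace through this code step by step.

Initialize: temp = 6
Entering loop: for step in range(7):
After iteration 1: step = 0, temp = 18
After iteration 2: step = 1, temp = 54
After iteration 3: step = 2, temp = 162
After iteration 4: step = 3, temp = 486
After iteration 5: step = 4, temp = 1458
After iteration 6: step = 5, temp = 4374
After iteration 7: step = 6, temp = 13122
Loop ends.

Final answer: 13122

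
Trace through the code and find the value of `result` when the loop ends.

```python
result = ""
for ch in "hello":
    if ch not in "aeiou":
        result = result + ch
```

Let's trace through this code step by step.

Initialize: result = ''
Entering loop: for ch in "hello":
After iteration 1: ch = 'h', result = 'h'
After iteration 2: ch = 'e', result = 'h'
After iteration 3: ch = 'l', result = 'hl'
After iteration 4: ch = 'l', result = 'hll'
After iteration 5: ch = 'o', result = 'hll'
Loop ends.

Final answer: 'hll'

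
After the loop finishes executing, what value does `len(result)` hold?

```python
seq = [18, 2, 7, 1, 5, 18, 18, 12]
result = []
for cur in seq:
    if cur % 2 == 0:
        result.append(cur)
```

Let's trace through this code step by step.

Initialize: seq = [18, 2, 7, 1, 5, 18, 18, 12]
Initialize: result = []
Entering loop: for cur in seq:
After iteration 1: cur = 18, result = [18]
After iteration 2: cur = 2, result = [18, 2]
After iteration 3: cur = 7, result = [18, 2]
After iteration 4: cur = 1, result = [18, 2]
After iteration 5: cur = 5, result = [18, 2]
After iteration 6: cur = 18, result = [18, 2, 18]
After iteration 7: cur = 18, result = [18, 2, 18, 18]
After iteration 8: cur = 12, result = [18, 2, 18, 18, 12]
Loop ends.
len(result) = 5

Final answer: 5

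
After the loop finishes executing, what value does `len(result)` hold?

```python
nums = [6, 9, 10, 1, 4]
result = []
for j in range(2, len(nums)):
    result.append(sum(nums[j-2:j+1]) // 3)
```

Let's trace through this code step by step.

Initialize: nums = [6, 9, 10, 1, 4]
Initialize: result = []
Entering loop: for j in range(2, len(nums)):
After iteration 1: j = 2, result = [8]
After iteration 2: j = 3, result = [8, 6]
After iteration 3: j = 4, result = [8, 6, 5]
Loop ends.
len(result) = 3

Final answer: 3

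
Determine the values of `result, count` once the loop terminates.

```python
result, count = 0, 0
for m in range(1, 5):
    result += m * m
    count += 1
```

Let's trace through this code step by step.

Initialize: result = 0
Initialize: count = 0
Entering loop: for m in range(1, 5):
After iteration 1: m = 1, result = 1, count = 1
After iteration 2: m = 2, result = 5, count = 2
After iteration 3: m = 3, result = 14, count = 3
After iteration 4: m = 4, result = 30, count = 4
Loop ends.

Final answer: 30, 4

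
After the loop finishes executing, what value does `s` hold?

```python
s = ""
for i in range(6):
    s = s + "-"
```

Let's trace through this code step by step.

Initialize: s = ''
Entering loop: for i in range(6):
After iteration 1: i = 0, s = '-'
After iteration 2: i = 1, s = '--'
After iteration 3: i = 2, s = '---'
After iteration 4: i = 3, s = '----'
After iteration 5: i = 4, s = '-----'
After iteration 6: i = 5, s = '------'
Loop ends.

Final answer: '------'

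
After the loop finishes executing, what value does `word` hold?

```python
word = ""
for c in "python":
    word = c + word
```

Let's trace through this code step by step.

Initialize: word = ''
Entering loop: for c in "python":
After iteration 1: c = 'p', word = 'p'
After iteration 2: c = 'y', word = 'yp'
After iteration 3: c = 't', word = 'typ'
After iteration 4: c = 'h', word = 'htyp'
After iteration 5: c = 'o', word = 'ohtyp'
After iteration 6: c = 'n', word = 'nohtyp'
Loop ends.

Final answer: 'nohtyp'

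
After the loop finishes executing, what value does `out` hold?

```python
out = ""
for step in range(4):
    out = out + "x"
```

Let's trace through this code step by step.

Initialize: out = ''
Entering loop: for step in range(4):
After iteration 1: step = 0, out = 'x'
After iteration 2: step = 1, out = 'xx'
After iteration 3: step = 2, out = 'xxx'
After iteration 4: step = 3, out = 'xxxx'
Loop ends.

Final answer: 'xxxx'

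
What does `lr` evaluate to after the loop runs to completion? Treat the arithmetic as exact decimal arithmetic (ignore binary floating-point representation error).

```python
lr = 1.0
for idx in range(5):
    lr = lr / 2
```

Let's trace through this code step by step.

Initialize: lr = 1.0
Entering loop: for idx in range(5):
After iteration 1: idx = 0, lr = 0.5
After iteration 2: idx = 1, lr = 0.25
After iteration 3: idx = 2, lr = 0.125
After iteration 4: idx = 3, lr = 0.0625
After iteration 5: idx = 4, lr = 0.03125
Loop ends.

Final answer: 0.03125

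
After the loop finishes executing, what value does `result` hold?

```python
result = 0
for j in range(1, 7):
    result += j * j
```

Let's trace through this code step by step.

Initialize: result = 0
Entering loop: for j in range(1, 7):
After iteration 1: j = 1, result = 1
After iteration 2: j = 2, result = 5
After iteration 3: j = 3, result = 14
After iteration 4: j = 4, result = 30
After iteration 5: j = 5, result = 55
After iteration 6: j = 6, result = 91
Loop ends.

Final answer: 91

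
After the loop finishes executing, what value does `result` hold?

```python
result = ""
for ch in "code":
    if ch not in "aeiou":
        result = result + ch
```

Let's trace through this code step by step.

Initialize: result = ''
Entering loop: for ch in "code":
After iteration 1: ch = 'c', result = 'c'
After iteration 2: ch = 'o', result = 'c'
After iteration 3: ch = 'd', result = 'cd'
After iteration 4: ch = 'e', result = 'cd'
Loop ends.

Final answer: 'cd'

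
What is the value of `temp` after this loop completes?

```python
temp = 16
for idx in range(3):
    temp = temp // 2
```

Let's trace through this code step by step.

Initialize: temp = 16
Entering loop: for idx in range(3):
After iteration 1: idx = 0, temp = 8
After iteration 2: idx = 1, temp = 4
After iteration 3: idx = 2, temp = 2
Loop ends.

Final answer: 2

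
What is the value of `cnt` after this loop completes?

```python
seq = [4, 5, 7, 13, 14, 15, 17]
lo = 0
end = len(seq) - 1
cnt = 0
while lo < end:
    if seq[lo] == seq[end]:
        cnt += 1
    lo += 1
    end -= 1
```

Let's trace through this code step by step.

Initialize: seq = [4, 5, 7, 13, 14, 15, 17]
Initialize: lo = 0
Initialize: end = 6
Initialize: cnt = 0
Entering loop: while lo < end:
After iteration 1: lo = 1, end = 5, cnt = 0
After iteration 2: lo = 2, end = 4, cnt = 0
After iteration 3: lo = 3, end = 3, cnt = 0
Loop ends.

Final answer: 0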